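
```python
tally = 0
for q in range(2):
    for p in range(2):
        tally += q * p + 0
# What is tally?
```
Trace:
  tally=0
  tally=0, q=0, p=0
  tally=0, q=0, p=1
  tally=0, q=1, p=0
  tally=1, q=1, p=1

Final answer: 1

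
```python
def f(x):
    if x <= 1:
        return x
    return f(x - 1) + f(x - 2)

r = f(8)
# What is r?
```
Call trace (a repeated sub-call is expanded the first time; later identical calls just restate its return value):
f(x=8)
  f(x=7)
    f(x=6)
      f(x=5)
        f(x=4)
          f(x=3)
            f(x=2)
              f(x=1)
              -> return 1
              f(x=0)
              -> return 0
            -> return 1
            f(x=1)
            -> return 1
          -> return 2
          f(x=2) -> return 1  (same call as traced above)
        -> return 3
        f(x=3) -> return 2  (same call as traced above)
      -> return 5
      f(x=4) -> return 3  (same call as traced above)
    -> return 8
    f(x=5) -> return 5  (same call as traced above)
  -> return 13
  f(x=6) -> return 8  (same call as traced above)
-> return 21

Final answer: 21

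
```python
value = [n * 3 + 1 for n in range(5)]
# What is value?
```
Trace:
  n=0
  n=1
  n=2
  n=3
  n=4
  value=[1, 4, 7, 10, 13]

Final answer: [1, 4, 7, 10, 13]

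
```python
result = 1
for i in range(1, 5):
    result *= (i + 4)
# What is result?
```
Trace:
  result=1
  result=5, i=1
  result=30, i=2
  result=210, i=3
  result=1680, i=4

Final answer: 1680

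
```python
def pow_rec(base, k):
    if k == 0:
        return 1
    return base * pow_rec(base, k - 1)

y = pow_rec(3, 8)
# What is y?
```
Call trace:
pow_rec(base=3, k=8)
  pow_rec(base=3, k=7)
    pow_rec(base=3, k=6)
      pow_rec(base=3, k=5)
        pow_rec(base=3, k=4)
          pow_rec(base=3, k=3)
            pow_rec(base=3, k=2)
              pow_rec(base=3, k=1)
                pow_rec(base=3, k=0)
                -> return 1
              -> return 3
            -> return 9
          -> return 27
        -> return 81
      -> return 243
    -> return 729
  -> return 2187
-> return 6561

Final answer: 6561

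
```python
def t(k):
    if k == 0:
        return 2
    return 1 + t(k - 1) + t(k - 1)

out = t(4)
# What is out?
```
Call trace (a repeated sub-call is expanded the first time; later identical calls just restate its return value):
t(k=4)
  t(k=3)
    t(k=2)
      t(k=1)
        t(k=0)
        -> return 2
        t(k=0)
        -> return 2
      -> return 5
      t(k=1) -> return 5  (same call as traced above)
    -> return 11
    t(k=2) -> return 11  (same call as traced above)
  -> return 23
  t(k=3) -> return 23  (same call as traced above)
-> return 47

Final answer: 47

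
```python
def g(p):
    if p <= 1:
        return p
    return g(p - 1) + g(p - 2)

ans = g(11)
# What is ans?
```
Call trace (a repeated sub-call is expanded the first time; later identical calls just restate its return value):
g(p=11)
  g(p=10)
    g(p=9)
      g(p=8)
        g(p=7)
          g(p=6)
            g(p=5)
              g(p=4)
                g(p=3)
                  g(p=2)
                    g(p=1)
                    -> return 1
                    g(p=0)
                    -> return 0
                  -> return 1
                  g(p=1)
                  -> return 1
                -> return 2
                g(p=2) -> return 1  (same call as traced above)
              -> return 3
              g(p=3) -> return 2  (same call as traced above)
            -> return 5
            g(p=4) -> return 3  (same call as traced above)
          -> return 8
          g(p=5) -> return 5  (same call as traced above)
        -> return 13
        g(p=6) -> return 8  (same call as traced above)
      -> return 21
      g(p=7) -> return 13  (same call as traced above)
    -> return 34
    g(p=8) -> return 21  (same call as traced above)
  -> return 55
  g(p=9) -> return 34  (same call as traced above)
-> return 89

Final answer: 89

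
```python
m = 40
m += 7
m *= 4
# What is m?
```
Trace:
  m=40
  m=47
  m=188

Final answer: 188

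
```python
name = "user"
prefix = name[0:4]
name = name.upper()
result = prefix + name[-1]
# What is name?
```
Trace:
  name='user'
  name='user', prefix='user'
  name='USER', prefix='user'
  name='USER', prefix='user', result='userR'

Final answer: 'USER'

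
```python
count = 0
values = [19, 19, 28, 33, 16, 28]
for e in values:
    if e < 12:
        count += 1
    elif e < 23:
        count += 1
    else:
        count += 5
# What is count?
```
Trace:
  count=0
  count=1, e=19
  count=2, e=19
  count=7, e=28
  count=12, e=33
  count=13, e=16
  count=18, e=28

Final answer: 18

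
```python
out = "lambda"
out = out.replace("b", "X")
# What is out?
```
Trace:
  out='lambda'
  out='lamXda'

Final answer: 'lamXda'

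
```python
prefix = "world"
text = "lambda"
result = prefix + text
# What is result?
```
Trace:
  prefix='world'
  prefix='world', text='lambda'
  prefix='world', text='lambda', result='worldlambda'

Final answer: 'worldlambda'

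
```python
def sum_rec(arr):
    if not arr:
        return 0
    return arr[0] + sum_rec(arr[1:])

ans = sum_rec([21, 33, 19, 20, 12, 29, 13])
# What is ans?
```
Call trace:
sum_rec(arr=[21, 33, 19, 20, 12, 29, 13])
  sum_rec(arr=[33, 19, 20, 12, 29, 13])
    sum_rec(arr=[19, 20, 12, 29, 13])
      sum_rec(arr=[20, 12, 29, 13])
        sum_rec(arr=[12, 29, 13])
          sum_rec(arr=[29, 13])
            sum_rec(arr=[13])
              sum_rec(arr=[])
              -> return 0
            -> return 13
          -> return 42
        -> return 54
      -> return 74
    -> return 93
  -> return 126
-> return 147

Final answer: 147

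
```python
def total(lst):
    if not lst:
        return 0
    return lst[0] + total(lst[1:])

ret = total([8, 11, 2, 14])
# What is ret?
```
Call trace:
total(lst=[8, 11, 2, 14])
  total(lst=[11, 2, 14])
    total(lst=[2, 14])
      total(lst=[14])
        total(lst=[])
        -> return 0
      -> return 14
    -> return 16
  -> return 27
-> return 35

Final answer: 35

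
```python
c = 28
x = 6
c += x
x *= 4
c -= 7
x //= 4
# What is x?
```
Trace:
  c=28
  c=28, x=6
  c=34, x=6
  c=34, x=24
  c=27, x=24
  c=27, x=6

Final answer: 6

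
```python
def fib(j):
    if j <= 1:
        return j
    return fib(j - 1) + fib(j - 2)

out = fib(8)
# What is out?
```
Call trace (a repeated sub-call is expanded the first time; later identical calls just restate its return value):
fib(j=8)
  fib(j=7)
    fib(j=6)
      fib(j=5)
        fib(j=4)
          fib(j=3)
            fib(j=2)
              fib(j=1)
              -> return 1
              fib(j=0)
              -> return 0
            -> return 1
            fib(j=1)
            -> return 1
          -> return 2
          fib(j=2) -> return 1  (same call as traced above)
        -> return 3
        fib(j=3) -> return 2  (same call as traced above)
      -> return 5
      fib(j=4) -> return 3  (same call as traced above)
    -> return 8
    fib(j=5) -> return 5  (same call as traced above)
  -> return 13
  fib(j=6) -> return 8  (same call as traced above)
-> return 21

Final answer: 21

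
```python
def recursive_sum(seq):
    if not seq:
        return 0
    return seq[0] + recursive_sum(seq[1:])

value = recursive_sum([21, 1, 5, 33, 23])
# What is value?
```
Call trace:
recursive_sum(seq=[21, 1, 5, 33, 23])
  recursive_sum(seq=[1, 5, 33, 23])
    recursive_sum(seq=[5, 33, 23])
      recursive_sum(seq=[33, 23])
        recursive_sum(seq=[23])
          recursive_sum(seq=[])
          -> return 0
        -> return 23
      -> return 56
    -> return 61
  -> return 62
-> return 83

Final answer: 83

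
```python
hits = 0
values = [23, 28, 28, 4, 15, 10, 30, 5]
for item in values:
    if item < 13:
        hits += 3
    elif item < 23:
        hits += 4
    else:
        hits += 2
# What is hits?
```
Trace:
  hits=0
  hits=2, item=23
  hits=4, item=28
  hits=6, item=28
  hits=9, item=4
  hits=13, item=15
  hits=16, item=10
  hits=18, item=30
  hits=21, item=5

Final answer: 21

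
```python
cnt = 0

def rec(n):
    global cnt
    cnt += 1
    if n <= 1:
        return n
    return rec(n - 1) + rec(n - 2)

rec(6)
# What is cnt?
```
Call trace (a repeated sub-call is expanded the first time; later identical calls just restate its return value):
rec(n=6)
  rec(n=5)
    rec(n=4)
      rec(n=3)
        rec(n=2)
          rec(n=1)
          -> return 1
          rec(n=0)
          -> return 0
        -> return 1
        rec(n=1)
        -> return 1
      -> return 2
      rec(n=2) -> return 1  (same call as traced above)
    -> return 3
    rec(n=3) -> return 2  (same call as traced above)
  -> return 5
  rec(n=4) -> return 3  (same call as traced above)
-> return 8

cnt is incremented once per call, so count the calls in each subtree. Let C(n) = number of calls made by rec(n).
C(0) = C(1) = 1 (base case, no recursion); C(n) = 1 + C(n - 1) + C(n - 2) otherwise.
C(2) = 1 + C(1) + C(0) = 1 + 1 + 1 = 3
C(3) = 1 + C(2) + C(1) = 1 + 3 + 1 = 5
C(4) = 1 + C(3) + C(2) = 1 + 5 + 3 = 9
C(5) = 1 + C(4) + C(3) = 1 + 9 + 5 = 15
C(6) = 1 + C(5) + C(4) = 1 + 15 + 9 = 25
cnt = C(6) = 25

Final answer: 25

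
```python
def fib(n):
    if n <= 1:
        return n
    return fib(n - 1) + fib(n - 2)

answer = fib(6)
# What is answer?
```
Call trace (a repeated sub-call is expanded the first time; later identical calls just restate its return value):
fib(n=6)
  fib(n=5)
    fib(n=4)
      fib(n=3)
        fib(n=2)
          fib(n=1)
          -> return 1
          fib(n=0)
          -> return 0
        -> return 1
        fib(n=1)
        -> return 1
      -> return 2
      fib(n=2) -> return 1  (same call as traced above)
    -> return 3
    fib(n=3) -> return 2  (same call as traced above)
  -> return 5
  fib(n=4) -> return 3  (same call as traced above)
-> return 8

Final answer: 8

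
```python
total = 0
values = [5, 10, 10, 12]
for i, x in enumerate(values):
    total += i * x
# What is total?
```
Trace:
  total=0
  total=0, i=0, x=5
  total=10, i=1, x=10
  total=30, i=2, x=10
  total=66, i=3, x=12

Final answer: 66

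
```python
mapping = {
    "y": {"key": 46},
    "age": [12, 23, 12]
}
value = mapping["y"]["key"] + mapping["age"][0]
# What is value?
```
Trace:
  mapping={'y': {'key': 46}, 'age': [12, 23, 12]}
  mapping={'y': {'key': 46}, 'age': [12, 23, 12]}, value=58

Final answer: 58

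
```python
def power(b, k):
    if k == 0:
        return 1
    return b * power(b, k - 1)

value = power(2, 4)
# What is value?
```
Call trace:
power(b=2, k=4)
  power(b=2, k=3)
    power(b=2, k=2)
      power(b=2, k=1)
        power(b=2, k=0)
        -> return 1
      -> return 2
    -> return 4
  -> return 8
-> return 16

Final answer: 16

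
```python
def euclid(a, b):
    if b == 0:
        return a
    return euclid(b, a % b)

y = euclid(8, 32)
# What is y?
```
Call trace:
euclid(a=8, b=32)
  euclid(a=32, b=8)
    euclid(a=8, b=0)
    -> return 8
  -> return 8
-> return 8

Final answer: 8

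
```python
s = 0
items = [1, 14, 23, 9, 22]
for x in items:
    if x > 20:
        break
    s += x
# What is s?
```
Trace:
  s=0
  s=1, x=1
  s=15, x=14
  s=15, x=23

Final answer: 15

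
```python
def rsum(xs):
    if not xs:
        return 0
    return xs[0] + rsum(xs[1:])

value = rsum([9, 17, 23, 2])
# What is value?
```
Call trace:
rsum(xs=[9, 17, 23, 2])
  rsum(xs=[17, 23, 2])
    rsum(xs=[23, 2])
      rsum(xs=[2])
        rsum(xs=[])
        -> return 0
      -> return 2
    -> return 25
  -> return 42
-> return 51

Final answer: 51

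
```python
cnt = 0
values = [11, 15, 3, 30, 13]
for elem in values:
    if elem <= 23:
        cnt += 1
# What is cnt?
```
Trace:
  cnt=0
  cnt=1, elem=11
  cnt=2, elem=15
  cnt=3, elem=3
  cnt=3, elem=30
  cnt=4, elem=13

Final answer: 4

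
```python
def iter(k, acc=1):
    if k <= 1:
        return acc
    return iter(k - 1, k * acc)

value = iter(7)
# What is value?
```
Call trace:
iter(k=7, acc=1)
  iter(k=6, acc=7)
    iter(k=5, acc=42)
      iter(k=4, acc=210)
        iter(k=3, acc=840)
          iter(k=2, acc=2520)
            iter(k=1, acc=5040)
            -> return 5040
          -> return 5040
        -> return 5040
      -> return 5040
    -> return 5040
  -> return 5040
-> return 5040

Final answer: 5040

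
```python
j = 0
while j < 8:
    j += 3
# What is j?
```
Trace:
  j=0
  j=3
  j=6
  j=9

Final answer: 9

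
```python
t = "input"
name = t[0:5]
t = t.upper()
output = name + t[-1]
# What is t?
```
Trace:
  t='input'
  t='input', name='input'
  t='INPUT', name='input'
  t='INPUT', name='input', output='inputT'

Final answer: 'INPUT'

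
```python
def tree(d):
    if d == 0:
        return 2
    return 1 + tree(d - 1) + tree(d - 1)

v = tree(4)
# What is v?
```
Call trace (a repeated sub-call is expanded the first time; later identical calls just restate its return value):
tree(d=4)
  tree(d=3)
    tree(d=2)
      tree(d=1)
        tree(d=0)
        -> return 2
        tree(d=0)
        -> return 2
      -> return 5
      tree(d=1) -> return 5  (same call as traced above)
    -> return 11
    tree(d=2) -> return 11  (same call as traced above)
  -> return 23
  tree(d=3) -> return 23  (same call as traced above)
-> return 47

Final answer: 47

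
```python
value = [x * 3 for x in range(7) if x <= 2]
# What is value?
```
Trace:
  x=0
  x=1
  x=2
  x=3
  x=4
  x=5
  x=6
  value=[0, 3, 6]

Final answer: [0, 3, 6]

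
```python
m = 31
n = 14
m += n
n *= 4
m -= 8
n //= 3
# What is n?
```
Trace:
  m=31
  m=31, n=14
  m=45, n=14
  m=45, n=56
  m=37, n=56
  m=37, n=18

Final answer: 18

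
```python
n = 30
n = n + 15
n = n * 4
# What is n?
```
Trace:
  n=30
  n=45
  n=180

Final answer: 180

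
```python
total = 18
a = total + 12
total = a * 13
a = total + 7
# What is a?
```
Trace:
  total=18
  total=18, a=30
  total=390, a=30
  total=390, a=397

Final answer: 397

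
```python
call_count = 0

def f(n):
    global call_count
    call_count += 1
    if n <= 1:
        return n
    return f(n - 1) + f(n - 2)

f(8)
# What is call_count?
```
Call trace (a repeated sub-call is expanded the first time; later identical calls just restate its return value):
f(n=8)
  f(n=7)
    f(n=6)
      f(n=5)
        f(n=4)
          f(n=3)
            f(n=2)
              f(n=1)
              -> return 1
              f(n=0)
              -> return 0
            -> return 1
            f(n=1)
            -> return 1
          -> return 2
          f(n=2) -> return 1  (same call as traced above)
        -> return 3
        f(n=3) -> return 2  (same call as traced above)
      -> return 5
      f(n=4) -> return 3  (same call as traced above)
    -> return 8
    f(n=5) -> return 5  (same call as traced above)
  -> return 13
  f(n=6) -> return 8  (same call as traced above)
-> return 21

call_count is incremented once per call, so count the calls in each subtree. Let C(n) = number of calls made by f(n).
C(0) = C(1) = 1 (base case, no recursion); C(n) = 1 + C(n - 1) + C(n - 2) otherwise.
C(2) = 1 + C(1) + C(0) = 1 + 1 + 1 = 3
C(3) = 1 + C(2) + C(1) = 1 + 3 + 1 = 5
C(4) = 1 + C(3) + C(2) = 1 + 5 + 3 = 9
C(5) = 1 + C(4) + C(3) = 1 + 9 + 5 = 15
C(6) = 1 + C(5) + C(4) = 1 + 15 + 9 = 25
C(7) = 1 + C(6) + C(5) = 1 + 25 + 15 = 41
C(8) = 1 + C(7) + C(6) = 1 + 41 + 25 = 67
call_count = C(8) = 67

Final answer: 67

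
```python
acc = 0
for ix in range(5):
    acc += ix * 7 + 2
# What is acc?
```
Trace:
  acc=0
  acc=2, ix=0
  acc=11, ix=1
  acc=27, ix=2
  acc=50, ix=3
  acc=80, ix=4

Final answer: 80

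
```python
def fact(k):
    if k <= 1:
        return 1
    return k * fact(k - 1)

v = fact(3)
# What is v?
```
Call trace:
fact(k=3)
  fact(k=2)
    fact(k=1)
    -> return 1
  -> return 2
-> return 6

Final answer: 6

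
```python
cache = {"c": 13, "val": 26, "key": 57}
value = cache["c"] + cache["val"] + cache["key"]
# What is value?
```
Trace:
  cache={'c': 13, 'val': 26, 'key': 57}
  cache={'c': 13, 'val': 26, 'key': 57}, value=96

Final answer: 96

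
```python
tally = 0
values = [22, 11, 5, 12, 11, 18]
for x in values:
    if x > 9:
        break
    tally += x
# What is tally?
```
Trace:
  tally=0
  tally=0, x=22

Final answer: 0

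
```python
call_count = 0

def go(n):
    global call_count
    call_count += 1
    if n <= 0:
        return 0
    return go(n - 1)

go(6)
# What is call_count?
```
Call trace:
go(n=6)
  go(n=5)
    go(n=4)
      go(n=3)
        go(n=2)
          go(n=1)
            go(n=0)
            -> return 0
          -> return 0
        -> return 0
      -> return 0
    -> return 0
  -> return 0
-> return 0

call_count is incremented once per call. go is entered once for each n = 6, 5, 4, 3, 2, 1, 0 (the n <= 0 call returns without recursing), i.e. 6 + 1 calls.
call_count = 7

Final answer: 7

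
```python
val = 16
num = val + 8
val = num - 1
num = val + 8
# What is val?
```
Trace:
  val=16
  val=16, num=24
  val=23, num=24
  val=23, num=31

Final answer: 23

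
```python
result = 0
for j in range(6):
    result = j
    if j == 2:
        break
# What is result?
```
Trace:
  result=0
  result=0, j=0
  result=1, j=1
  result=2, j=2

Final answer: 2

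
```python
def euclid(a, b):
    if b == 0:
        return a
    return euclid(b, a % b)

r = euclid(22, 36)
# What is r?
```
Call trace:
euclid(a=22, b=36)
  euclid(a=36, b=22)
    euclid(a=22, b=14)
      euclid(a=14, b=8)
        euclid(a=8, b=6)
          euclid(a=6, b=2)
            euclid(a=2, b=0)
            -> return 2
          -> return 2
        -> return 2
      -> return 2
    -> return 2
  -> return 2
-> return 2

Final answer: 2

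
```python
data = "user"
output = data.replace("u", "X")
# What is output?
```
Trace:
  data='user'
  data='user', output='Xser'

Final answer: 'Xser'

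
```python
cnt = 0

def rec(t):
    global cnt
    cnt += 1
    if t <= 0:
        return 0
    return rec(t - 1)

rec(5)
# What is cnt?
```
Call trace:
rec(t=5)
  rec(t=4)
    rec(t=3)
      rec(t=2)
        rec(t=1)
          rec(t=0)
          -> return 0
        -> return 0
      -> return 0
    -> return 0
  -> return 0
-> return 0

cnt is incremented once per call. rec is entered once for each t = 5, 4, 3, 2, 1, 0 (the t <= 0 call returns without recursing), i.e. 5 + 1 calls.
cnt = 6

Final answer: 6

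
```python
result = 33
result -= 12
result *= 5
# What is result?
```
Trace:
  result=33
  result=21
  result=105

Final answer: 105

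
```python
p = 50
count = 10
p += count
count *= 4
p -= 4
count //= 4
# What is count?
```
Trace:
  p=50
  p=50, count=10
  p=60, count=10
  p=60, count=40
  p=56, count=40
  p=56, count=10

Final answer: 10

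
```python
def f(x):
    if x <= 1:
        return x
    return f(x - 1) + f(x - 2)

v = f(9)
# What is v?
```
Call trace (a repeated sub-call is expanded the first time; later identical calls just restate its return value):
f(x=9)
  f(x=8)
    f(x=7)
      f(x=6)
        f(x=5)
          f(x=4)
            f(x=3)
              f(x=2)
                f(x=1)
                -> return 1
                f(x=0)
                -> return 0
              -> return 1
              f(x=1)
              -> return 1
            -> return 2
            f(x=2) -> return 1  (same call as traced above)
          -> return 3
          f(x=3) -> return 2  (same call as traced above)
        -> return 5
        f(x=4) -> return 3  (same call as traced above)
      -> return 8
      f(x=5) -> return 5  (same call as traced above)
    -> return 13
    f(x=6) -> return 8  (same call as traced above)
  -> return 21
  f(x=7) -> return 13  (same call as traced above)
-> return 34

Final answer: 34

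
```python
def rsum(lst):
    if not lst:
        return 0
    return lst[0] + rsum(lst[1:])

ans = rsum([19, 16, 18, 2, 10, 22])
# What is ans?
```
Call trace:
rsum(lst=[19, 16, 18, 2, 10, 22])
  rsum(lst=[16, 18, 2, 10, 22])
    rsum(lst=[18, 2, 10, 22])
      rsum(lst=[2, 10, 22])
        rsum(lst=[10, 22])
          rsum(lst=[22])
            rsum(lst=[])
            -> return 0
          -> return 22
        -> return 32
      -> return 34
    -> return 52
  -> return 68
-> return 87

Final answer: 87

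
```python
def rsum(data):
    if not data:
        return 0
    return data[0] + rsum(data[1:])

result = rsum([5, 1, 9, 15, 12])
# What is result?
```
Call trace:
rsum(data=[5, 1, 9, 15, 12])
  rsum(data=[1, 9, 15, 12])
    rsum(data=[9, 15, 12])
      rsum(data=[15, 12])
        rsum(data=[12])
          rsum(data=[])
          -> return 0
        -> return 12
      -> return 27
    -> return 36
  -> return 37
-> return 42

Final answer: 42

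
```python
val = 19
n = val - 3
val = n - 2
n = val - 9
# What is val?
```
Trace:
  val=19
  val=19, n=16
  val=14, n=16
  val=14, n=5

Final answer: 14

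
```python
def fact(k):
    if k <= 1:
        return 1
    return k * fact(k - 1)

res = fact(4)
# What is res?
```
Call trace:
fact(k=4)
  fact(k=3)
    fact(k=2)
      fact(k=1)
      -> return 1
    -> return 2
  -> return 6
-> return 24

Final answer: 24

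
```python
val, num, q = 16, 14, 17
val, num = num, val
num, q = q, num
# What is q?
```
Trace:
  val=16, num=14, q=17
  val=14, num=16, q=17
  val=14, num=17, q=16

Final answer: 16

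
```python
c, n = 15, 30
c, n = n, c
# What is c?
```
Trace:
  c=15, n=30
  c=30, n=15

Final answer: 30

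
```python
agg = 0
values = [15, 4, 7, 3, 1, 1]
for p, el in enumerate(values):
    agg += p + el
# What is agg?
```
Trace:
  agg=0
  agg=15, p=0, el=15
  agg=20, p=1, el=4
  agg=29, p=2, el=7
  agg=35, p=3, el=3
  agg=40, p=4, el=1
  agg=46, p=5, el=1

Final answer: 46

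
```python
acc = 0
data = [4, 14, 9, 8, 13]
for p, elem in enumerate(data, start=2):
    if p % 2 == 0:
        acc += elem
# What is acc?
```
Trace:
  acc=0
  acc=4, p=2, elem=4
  acc=4, p=3, elem=14
  acc=13, p=4, elem=9
  acc=13, p=5, elem=8
  acc=26, p=6, elem=13

Final answer: 26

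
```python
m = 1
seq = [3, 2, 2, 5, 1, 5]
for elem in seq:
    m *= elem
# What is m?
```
Trace:
  m=1
  m=3, elem=3
  m=6, elem=2
  m=12, elem=2
  m=60, elem=5
  m=60, elem=1
  m=300, elem=5

Final answer: 300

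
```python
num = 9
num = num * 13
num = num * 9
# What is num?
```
Trace:
  num=9
  num=117
  num=1053

Final answer: 1053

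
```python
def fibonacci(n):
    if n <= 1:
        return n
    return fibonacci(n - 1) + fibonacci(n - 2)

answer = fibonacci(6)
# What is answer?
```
Call trace (a repeated sub-call is expanded the first time; later identical calls just restate its return value):
fibonacci(n=6)
  fibonacci(n=5)
    fibonacci(n=4)
      fibonacci(n=3)
        fibonacci(n=2)
          fibonacci(n=1)
          -> return 1
          fibonacci(n=0)
          -> return 0
        -> return 1
        fibonacci(n=1)
        -> return 1
      -> return 2
      fibonacci(n=2) -> return 1  (same call as traced above)
    -> return 3
    fibonacci(n=3) -> return 2  (same call as traced above)
  -> return 5
  fibonacci(n=4) -> return 3  (same call as traced above)
-> return 8

Final answer: 8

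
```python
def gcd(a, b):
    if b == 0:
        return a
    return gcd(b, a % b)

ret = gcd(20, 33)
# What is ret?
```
Call trace:
gcd(a=20, b=33)
  gcd(a=33, b=20)
    gcd(a=20, b=13)
      gcd(a=13, b=7)
        gcd(a=7, b=6)
          gcd(a=6, b=1)
            gcd(a=1, b=0)
            -> return 1
          -> return 1
        -> return 1
      -> return 1
    -> return 1
  -> return 1
-> return 1

Final answer: 1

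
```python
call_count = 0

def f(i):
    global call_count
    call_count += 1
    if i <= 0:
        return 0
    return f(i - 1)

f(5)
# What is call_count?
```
Call trace:
f(i=5)
  f(i=4)
    f(i=3)
      f(i=2)
        f(i=1)
          f(i=0)
          -> return 0
        -> return 0
      -> return 0
    -> return 0
  -> return 0
-> return 0

call_count is incremented once per call. f is entered once for each i = 5, 4, 3, 2, 1, 0 (the i <= 0 call returns without recursing), i.e. 5 + 1 calls.
call_count = 6

Final answer: 6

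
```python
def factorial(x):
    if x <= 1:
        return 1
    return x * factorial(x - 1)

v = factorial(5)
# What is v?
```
Call trace:
factorial(x=5)
  factorial(x=4)
    factorial(x=3)
      factorial(x=2)
        factorial(x=1)
        -> return 1
      -> return 2
    -> return 6
  -> return 24
-> return 120

Final answer: 120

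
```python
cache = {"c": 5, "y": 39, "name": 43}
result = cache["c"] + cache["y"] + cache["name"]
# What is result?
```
Trace:
  cache={'c': 5, 'y': 39, 'name': 43}
  cache={'c': 5, 'y': 39, 'name': 43}, result=87

Final answer: 87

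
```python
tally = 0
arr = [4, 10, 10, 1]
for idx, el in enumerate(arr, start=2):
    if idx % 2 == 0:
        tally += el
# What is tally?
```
Trace:
  tally=0
  tally=4, idx=2, el=4
  tally=4, idx=3, el=10
  tally=14, idx=4, el=10
  tally=14, idx=5, el=1

Final answer: 14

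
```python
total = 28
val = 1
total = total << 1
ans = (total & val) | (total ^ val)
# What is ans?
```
Trace:
  total=28
  total=28, val=1
  total=56, val=1
  total=56, val=1, ans=57

Final answer: 57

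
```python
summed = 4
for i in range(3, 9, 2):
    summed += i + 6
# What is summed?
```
Trace:
  summed=4
  summed=13, i=3
  summed=24, i=5
  summed=37, i=7

Final answer: 37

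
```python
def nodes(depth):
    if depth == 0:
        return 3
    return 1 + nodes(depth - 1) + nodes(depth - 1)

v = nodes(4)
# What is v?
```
Call trace (a repeated sub-call is expanded the first time; later identical calls just restate its return value):
nodes(depth=4)
  nodes(depth=3)
    nodes(depth=2)
      nodes(depth=1)
        nodes(depth=0)
        -> return 3
        nodes(depth=0)
        -> return 3
      -> return 7
      nodes(depth=1) -> return 7  (same call as traced above)
    -> return 15
    nodes(depth=2) -> return 15  (same call as traced above)
  -> return 31
  nodes(depth=3) -> return 31  (same call as traced above)
-> return 63

Final answer: 63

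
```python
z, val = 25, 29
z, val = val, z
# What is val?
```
Trace:
  z=25, val=29
  z=29, val=25

Final answer: 25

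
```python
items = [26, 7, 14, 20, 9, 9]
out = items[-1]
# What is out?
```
Trace:
  items=[26, 7, 14, 20, 9, 9]
  items=[26, 7, 14, 20, 9, 9], out=9

Final answer: 9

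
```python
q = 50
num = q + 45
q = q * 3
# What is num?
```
Trace:
  q=50
  q=50, num=95
  q=150, num=95

Final answer: 95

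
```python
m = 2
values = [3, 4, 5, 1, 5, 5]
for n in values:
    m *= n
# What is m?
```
Trace:
  m=2
  m=6, n=3
  m=24, n=4
  m=120, n=5
  m=120, n=1
  m=600, n=5
  m=3000, n=5

Final answer: 3000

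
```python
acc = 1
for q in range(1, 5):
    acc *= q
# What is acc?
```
Trace:
  acc=1
  acc=1, q=1
  acc=2, q=2
  acc=6, q=3
  acc=24, q=4

Final answer: 24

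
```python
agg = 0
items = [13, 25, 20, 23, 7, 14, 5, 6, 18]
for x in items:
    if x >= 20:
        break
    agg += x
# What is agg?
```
Trace:
  agg=0
  agg=13, x=13
  agg=13, x=25

Final answer: 13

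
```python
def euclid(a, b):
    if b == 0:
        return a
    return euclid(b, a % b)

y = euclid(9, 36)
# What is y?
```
Call trace:
euclid(a=9, b=36)
  euclid(a=36, b=9)
    euclid(a=9, b=0)
    -> return 9
  -> return 9
-> return 9

Final answer: 9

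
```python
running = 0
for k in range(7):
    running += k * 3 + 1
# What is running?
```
Trace:
  running=0
  running=1, k=0
  running=5, k=1
  running=12, k=2
  running=22, k=3
  running=35, k=4
  running=51, k=5
  running=70, k=6

Final answer: 70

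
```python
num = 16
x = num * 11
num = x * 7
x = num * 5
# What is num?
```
Trace:
  num=16
  num=16, x=176
  num=1232, x=176
  num=1232, x=6160

Final answer: 1232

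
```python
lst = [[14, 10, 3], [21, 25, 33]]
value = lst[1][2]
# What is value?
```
Trace:
  lst=[[14, 10, 3], [21, 25, 33]]
  lst=[[14, 10, 3], [21, 25, 33]], value=33

Final answer: 33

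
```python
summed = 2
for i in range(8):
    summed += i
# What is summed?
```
Trace:
  summed=2
  summed=2, i=0
  summed=3, i=1
  summed=5, i=2
  summed=8, i=3
  summed=12, i=4
  summed=17, i=5
  summed=23, i=6
  summed=30, i=7

Final answer: 30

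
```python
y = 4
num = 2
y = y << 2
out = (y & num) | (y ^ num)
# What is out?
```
Trace:
  y=4
  y=4, num=2
  y=16, num=2
  y=16, num=2, out=18

Final answer: 18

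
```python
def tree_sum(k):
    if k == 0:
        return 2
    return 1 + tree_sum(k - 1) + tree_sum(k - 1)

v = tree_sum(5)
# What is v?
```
Call trace (a repeated sub-call is expanded the first time; later identical calls just restate its return value):
tree_sum(k=5)
  tree_sum(k=4)
    tree_sum(k=3)
      tree_sum(k=2)
        tree_sum(k=1)
          tree_sum(k=0)
          -> return 2
          tree_sum(k=0)
          -> return 2
        -> return 5
        tree_sum(k=1) -> return 5  (same call as traced above)
      -> return 11
      tree_sum(k=2) -> return 11  (same call as traced above)
    -> return 23
    tree_sum(k=3) -> return 23  (same call as traced above)
  -> return 47
  tree_sum(k=4) -> return 47  (same call as traced above)
-> return 95

Final answer: 95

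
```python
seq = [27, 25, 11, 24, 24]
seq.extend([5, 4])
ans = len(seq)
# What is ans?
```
Trace:
  seq=[27, 25, 11, 24, 24]
  seq=[27, 25, 11, 24, 24, 5, 4]
  seq=[27, 25, 11, 24, 24, 5, 4], ans=7

Final answer: 7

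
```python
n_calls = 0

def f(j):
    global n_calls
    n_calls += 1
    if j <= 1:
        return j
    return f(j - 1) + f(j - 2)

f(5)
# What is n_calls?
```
Call trace (a repeated sub-call is expanded the first time; later identical calls just restate its return value):
f(j=5)
  f(j=4)
    f(j=3)
      f(j=2)
        f(j=1)
        -> return 1
        f(j=0)
        -> return 0
      -> return 1
      f(j=1)
      -> return 1
    -> return 2
    f(j=2) -> return 1  (same call as traced above)
  -> return 3
  f(j=3) -> return 2  (same call as traced above)
-> return 5

n_calls is incremented once per call, so count the calls in each subtree. Let C(j) = number of calls made by f(j).
C(0) = C(1) = 1 (base case, no recursion); C(j) = 1 + C(j - 1) + C(j - 2) otherwise.
C(2) = 1 + C(1) + C(0) = 1 + 1 + 1 = 3
C(3) = 1 + C(2) + C(1) = 1 + 3 + 1 = 5
C(4) = 1 + C(3) + C(2) = 1 + 5 + 3 = 9
C(5) = 1 + C(4) + C(3) = 1 + 9 + 5 = 15
n_calls = C(5) = 15

Final answer: 15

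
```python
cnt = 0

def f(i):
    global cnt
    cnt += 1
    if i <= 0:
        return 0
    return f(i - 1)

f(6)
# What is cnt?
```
Call trace:
f(i=6)
  f(i=5)
    f(i=4)
      f(i=3)
        f(i=2)
          f(i=1)
            f(i=0)
            -> return 0
          -> return 0
        -> return 0
      -> return 0
    -> return 0
  -> return 0
-> return 0

cnt is incremented once per call. f is entered once for each i = 6, 5, 4, 3, 2, 1, 0 (the i <= 0 call returns without recursing), i.e. 6 + 1 calls.
cnt = 7

Final answer: 7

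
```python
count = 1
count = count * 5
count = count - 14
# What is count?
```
Trace:
  count=1
  count=5
  count=-9

Final answer: -9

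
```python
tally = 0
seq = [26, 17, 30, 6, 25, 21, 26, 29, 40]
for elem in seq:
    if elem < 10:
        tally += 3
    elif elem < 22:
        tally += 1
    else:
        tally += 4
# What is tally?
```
Trace:
  tally=0
  tally=4, elem=26
  tally=5, elem=17
  tally=9, elem=30
  tally=12, elem=6
  tally=16, elem=25
  tally=17, elem=21
  tally=21, elem=26
  tally=25, elem=29
  tally=29, elem=40

Final answer: 29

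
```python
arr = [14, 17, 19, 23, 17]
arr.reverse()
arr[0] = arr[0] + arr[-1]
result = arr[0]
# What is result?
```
Trace:
  arr=[14, 17, 19, 23, 17]
  arr=[17, 23, 19, 17, 14]
  arr=[31, 23, 19, 17, 14]
  arr=[31, 23, 19, 17, 14], result=31

Final answer: 31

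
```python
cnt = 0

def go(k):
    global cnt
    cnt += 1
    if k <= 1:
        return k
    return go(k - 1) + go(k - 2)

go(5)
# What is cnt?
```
Call trace (a repeated sub-call is expanded the first time; later identical calls just restate its return value):
go(k=5)
  go(k=4)
    go(k=3)
      go(k=2)
        go(k=1)
        -> return 1
        go(k=0)
        -> return 0
      -> return 1
      go(k=1)
      -> return 1
    -> return 2
    go(k=2) -> return 1  (same call as traced above)
  -> return 3
  go(k=3) -> return 2  (same call as traced above)
-> return 5

cnt is incremented once per call, so count the calls in each subtree. Let C(k) = number of calls made by go(k).
C(0) = C(1) = 1 (base case, no recursion); C(k) = 1 + C(k - 1) + C(k - 2) otherwise.
C(2) = 1 + C(1) + C(0) = 1 + 1 + 1 = 3
C(3) = 1 + C(2) + C(1) = 1 + 3 + 1 = 5
C(4) = 1 + C(3) + C(2) = 1 + 5 + 3 = 9
C(5) = 1 + C(4) + C(3) = 1 + 9 + 5 = 15
cnt = C(5) = 15

Final answer: 15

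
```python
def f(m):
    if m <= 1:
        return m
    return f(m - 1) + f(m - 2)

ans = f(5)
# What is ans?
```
Call trace (a repeated sub-call is expanded the first time; later identical calls just restate its return value):
f(m=5)
  f(m=4)
    f(m=3)
      f(m=2)
        f(m=1)
        -> return 1
        f(m=0)
        -> return 0
      -> return 1
      f(m=1)
      -> return 1
    -> return 2
    f(m=2) -> return 1  (same call as traced above)
  -> return 3
  f(m=3) -> return 2  (same call as traced above)
-> return 5

Final answer: 5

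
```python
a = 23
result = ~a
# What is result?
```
Trace:
  a=23
  a=23, result=-24

Final answer: -24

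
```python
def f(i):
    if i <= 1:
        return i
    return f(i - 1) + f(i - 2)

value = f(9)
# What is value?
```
Call trace (a repeated sub-call is expanded the first time; later identical calls just restate its return value):
f(i=9)
  f(i=8)
    f(i=7)
      f(i=6)
        f(i=5)
          f(i=4)
            f(i=3)
              f(i=2)
                f(i=1)
                -> return 1
                f(i=0)
                -> return 0
              -> return 1
              f(i=1)
              -> return 1
            -> return 2
            f(i=2) -> return 1  (same call as traced above)
          -> return 3
          f(i=3) -> return 2  (same call as traced above)
        -> return 5
        f(i=4) -> return 3  (same call as traced above)
      -> return 8
      f(i=5) -> return 5  (same call as traced above)
    -> return 13
    f(i=6) -> return 8  (same call as traced above)
  -> return 21
  f(i=7) -> return 13  (same call as traced above)
-> return 34

Final answer: 34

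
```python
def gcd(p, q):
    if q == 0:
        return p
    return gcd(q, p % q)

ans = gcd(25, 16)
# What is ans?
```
Call trace:
gcd(p=25, q=16)
  gcd(p=16, q=9)
    gcd(p=9, q=7)
      gcd(p=7, q=2)
        gcd(p=2, q=1)
          gcd(p=1, q=0)
          -> return 1
        -> return 1
      -> return 1
    -> return 1
  -> return 1
-> return 1

Final answer: 1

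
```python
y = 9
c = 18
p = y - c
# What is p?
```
Trace:
  y=9
  y=9, c=18
  y=9, c=18, p=-9

Final answer: -9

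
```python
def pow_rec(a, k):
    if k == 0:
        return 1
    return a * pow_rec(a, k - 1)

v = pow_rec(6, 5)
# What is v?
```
Call trace:
pow_rec(a=6, k=5)
  pow_rec(a=6, k=4)
    pow_rec(a=6, k=3)
      pow_rec(a=6, k=2)
        pow_rec(a=6, k=1)
          pow_rec(a=6, k=0)
          -> return 1
        -> return 6
      -> return 36
    -> return 216
  -> return 1296
-> return 7776

Final answer: 7776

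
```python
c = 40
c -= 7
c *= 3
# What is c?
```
Trace:
  c=40
  c=33
  c=99

Final answer: 99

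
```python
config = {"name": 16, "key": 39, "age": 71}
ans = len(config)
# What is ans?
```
Trace:
  config={'name': 16, 'key': 39, 'age': 71}
  config={'name': 16, 'key': 39, 'age': 71}, ans=3

Final answer: 3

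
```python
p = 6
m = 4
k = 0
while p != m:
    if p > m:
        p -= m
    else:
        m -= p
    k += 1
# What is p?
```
Trace:
  p=6
  p=6, m=4
  p=6, m=4, k=0
  p=2, m=4, k=1
  p=2, m=2, k=2

Final answer: 2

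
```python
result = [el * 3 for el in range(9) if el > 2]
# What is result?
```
Trace:
  el=0
  el=1
  el=2
  el=3
  el=4
  el=5
  el=6
  el=7
  el=8
  result=[9, 12, 15, 18, 21, 24]

Final answer: [9, 12, 15, 18, 21, 24]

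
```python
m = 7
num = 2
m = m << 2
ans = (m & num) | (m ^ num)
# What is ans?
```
Trace:
  m=7
  m=7, num=2
  m=28, num=2
  m=28, num=2, ans=30

Final answer: 30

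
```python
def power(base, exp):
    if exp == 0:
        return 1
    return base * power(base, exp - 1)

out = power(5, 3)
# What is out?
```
Call trace:
power(base=5, exp=3)
  power(base=5, exp=2)
    power(base=5, exp=1)
      power(base=5, exp=0)
      -> return 1
    -> return 5
  -> return 25
-> return 125

Final answer: 125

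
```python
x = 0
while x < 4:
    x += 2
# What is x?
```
Trace:
  x=0
  x=2
  x=4

Final answer: 4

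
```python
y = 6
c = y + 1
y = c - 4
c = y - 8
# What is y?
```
Trace:
  y=6
  y=6, c=7
  y=3, c=7
  y=3, c=-5

Final answer: 3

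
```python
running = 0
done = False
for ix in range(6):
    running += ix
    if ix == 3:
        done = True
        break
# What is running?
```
Trace:
  running=0
  running=0, done=False
  running=0, done=False, ix=0
  running=1, done=False, ix=1
  running=3, done=False, ix=2
  running=6, done=True, ix=3

Final answer: 6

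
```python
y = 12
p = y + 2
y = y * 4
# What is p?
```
Trace:
  y=12
  y=12, p=14
  y=48, p=14

Final answer: 14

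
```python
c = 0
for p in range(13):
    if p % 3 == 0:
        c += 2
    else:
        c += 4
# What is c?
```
Trace:
  c=0
  c=2, p=0
  c=6, p=1
  c=10, p=2
  c=12, p=3
  c=16, p=4
  c=20, p=5
  c=22, p=6
  c=26, p=7
  c=30, p=8
  c=32, p=9
  c=36, p=10
  c=40, p=11
  c=42, p=12

Final answer: 42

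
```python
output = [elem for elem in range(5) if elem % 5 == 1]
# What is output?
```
Trace:
  elem=0
  elem=1
  elem=2
  elem=3
  elem=4
  output=[1]

Final answer: [1]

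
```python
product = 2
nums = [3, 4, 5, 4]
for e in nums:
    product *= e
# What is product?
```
Trace:
  product=2
  product=6, e=3
  product=24, e=4
  product=120, e=5
  product=480, e=4

Final answer: 480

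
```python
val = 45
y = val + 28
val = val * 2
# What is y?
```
Trace:
  val=45
  val=45, y=73
  val=90, y=73

Final answer: 73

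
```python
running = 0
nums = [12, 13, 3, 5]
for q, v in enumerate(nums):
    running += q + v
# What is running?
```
Trace:
  running=0
  running=12, q=0, v=12
  running=26, q=1, v=13
  running=31, q=2, v=3
  running=39, q=3, v=5

Final answer: 39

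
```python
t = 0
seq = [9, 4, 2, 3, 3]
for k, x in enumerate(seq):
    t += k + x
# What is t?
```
Trace:
  t=0
  t=9, k=0, x=9
  t=14, k=1, x=4
  t=18, k=2, x=2
  t=24, k=3, x=3
  t=31, k=4, x=3

Final answer: 31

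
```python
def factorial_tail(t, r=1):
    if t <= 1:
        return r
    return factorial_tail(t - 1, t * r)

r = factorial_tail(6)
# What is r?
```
Call trace:
factorial_tail(t=6, r=1)
  factorial_tail(t=5, r=6)
    factorial_tail(t=4, r=30)
      factorial_tail(t=3, r=120)
        factorial_tail(t=2, r=360)
          factorial_tail(t=1, r=720)
          -> return 720
        -> return 720
      -> return 720
    -> return 720
  -> return 720
-> return 720

Final answer: 720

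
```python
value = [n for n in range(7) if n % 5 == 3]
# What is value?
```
Trace:
  n=0
  n=1
  n=2
  n=3
  n=4
  n=5
  n=6
  value=[3]

Final answer: [3]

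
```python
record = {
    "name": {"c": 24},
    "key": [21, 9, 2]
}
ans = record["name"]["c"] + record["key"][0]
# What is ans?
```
Trace:
  record={'name': {'c': 24}, 'key': [21, 9, 2]}
  record={'name': {'c': 24}, 'key': [21, 9, 2]}, ans=45

Final answer: 45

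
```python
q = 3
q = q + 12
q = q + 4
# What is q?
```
Trace:
  q=3
  q=15
  q=19

Final answer: 19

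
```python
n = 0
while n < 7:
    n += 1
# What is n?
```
Trace:
  n=0
  n=1
  n=2
  n=3
  n=4
  n=5
  n=6
  n=7

Final answer: 7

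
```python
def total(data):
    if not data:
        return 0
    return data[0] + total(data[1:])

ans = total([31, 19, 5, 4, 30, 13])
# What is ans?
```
Call trace:
total(data=[31, 19, 5, 4, 30, 13])
  total(data=[19, 5, 4, 30, 13])
    total(data=[5, 4, 30, 13])
      total(data=[4, 30, 13])
        total(data=[30, 13])
          total(data=[13])
            total(data=[])
            -> return 0
          -> return 13
        -> return 43
      -> return 47
    -> return 52
  -> return 71
-> return 102

Final answer: 102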